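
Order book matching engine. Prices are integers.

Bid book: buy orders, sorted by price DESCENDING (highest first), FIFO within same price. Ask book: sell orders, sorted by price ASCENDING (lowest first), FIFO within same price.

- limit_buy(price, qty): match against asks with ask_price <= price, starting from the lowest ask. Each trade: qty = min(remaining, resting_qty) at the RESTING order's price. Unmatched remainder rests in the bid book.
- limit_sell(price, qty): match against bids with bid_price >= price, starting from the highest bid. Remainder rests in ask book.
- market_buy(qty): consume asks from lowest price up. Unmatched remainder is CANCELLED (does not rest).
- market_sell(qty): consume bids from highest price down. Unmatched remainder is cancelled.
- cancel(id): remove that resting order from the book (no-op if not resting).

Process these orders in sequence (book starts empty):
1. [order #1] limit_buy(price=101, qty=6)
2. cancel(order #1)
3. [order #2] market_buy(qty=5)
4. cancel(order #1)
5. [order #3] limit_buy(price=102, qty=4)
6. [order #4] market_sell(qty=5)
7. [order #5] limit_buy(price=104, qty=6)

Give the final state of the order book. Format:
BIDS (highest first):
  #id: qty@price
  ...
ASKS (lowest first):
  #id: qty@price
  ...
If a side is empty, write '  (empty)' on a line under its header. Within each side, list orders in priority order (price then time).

Answer: BIDS (highest first):
  #5: 6@104
ASKS (lowest first):
  (empty)

Derivation:
After op 1 [order #1] limit_buy(price=101, qty=6): fills=none; bids=[#1:6@101] asks=[-]
After op 2 cancel(order #1): fills=none; bids=[-] asks=[-]
After op 3 [order #2] market_buy(qty=5): fills=none; bids=[-] asks=[-]
After op 4 cancel(order #1): fills=none; bids=[-] asks=[-]
After op 5 [order #3] limit_buy(price=102, qty=4): fills=none; bids=[#3:4@102] asks=[-]
After op 6 [order #4] market_sell(qty=5): fills=#3x#4:4@102; bids=[-] asks=[-]
After op 7 [order #5] limit_buy(price=104, qty=6): fills=none; bids=[#5:6@104] asks=[-]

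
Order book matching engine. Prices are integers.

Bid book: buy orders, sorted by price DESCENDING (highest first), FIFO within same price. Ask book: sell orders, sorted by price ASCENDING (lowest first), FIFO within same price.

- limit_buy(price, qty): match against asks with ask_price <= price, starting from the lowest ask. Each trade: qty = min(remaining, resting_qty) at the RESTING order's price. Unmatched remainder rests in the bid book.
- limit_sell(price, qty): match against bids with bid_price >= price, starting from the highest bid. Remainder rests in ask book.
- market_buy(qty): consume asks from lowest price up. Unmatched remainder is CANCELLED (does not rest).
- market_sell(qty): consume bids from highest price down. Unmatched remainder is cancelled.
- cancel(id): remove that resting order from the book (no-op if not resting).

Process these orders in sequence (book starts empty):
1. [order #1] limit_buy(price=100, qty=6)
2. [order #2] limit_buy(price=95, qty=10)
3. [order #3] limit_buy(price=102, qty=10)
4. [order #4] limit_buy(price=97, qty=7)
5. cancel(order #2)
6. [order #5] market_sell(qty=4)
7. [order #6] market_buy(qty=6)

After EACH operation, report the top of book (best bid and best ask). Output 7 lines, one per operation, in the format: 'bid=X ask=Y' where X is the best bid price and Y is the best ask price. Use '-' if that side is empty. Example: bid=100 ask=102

After op 1 [order #1] limit_buy(price=100, qty=6): fills=none; bids=[#1:6@100] asks=[-]
After op 2 [order #2] limit_buy(price=95, qty=10): fills=none; bids=[#1:6@100 #2:10@95] asks=[-]
After op 3 [order #3] limit_buy(price=102, qty=10): fills=none; bids=[#3:10@102 #1:6@100 #2:10@95] asks=[-]
After op 4 [order #4] limit_buy(price=97, qty=7): fills=none; bids=[#3:10@102 #1:6@100 #4:7@97 #2:10@95] asks=[-]
After op 5 cancel(order #2): fills=none; bids=[#3:10@102 #1:6@100 #4:7@97] asks=[-]
After op 6 [order #5] market_sell(qty=4): fills=#3x#5:4@102; bids=[#3:6@102 #1:6@100 #4:7@97] asks=[-]
After op 7 [order #6] market_buy(qty=6): fills=none; bids=[#3:6@102 #1:6@100 #4:7@97] asks=[-]

Answer: bid=100 ask=-
bid=100 ask=-
bid=102 ask=-
bid=102 ask=-
bid=102 ask=-
bid=102 ask=-
bid=102 ask=-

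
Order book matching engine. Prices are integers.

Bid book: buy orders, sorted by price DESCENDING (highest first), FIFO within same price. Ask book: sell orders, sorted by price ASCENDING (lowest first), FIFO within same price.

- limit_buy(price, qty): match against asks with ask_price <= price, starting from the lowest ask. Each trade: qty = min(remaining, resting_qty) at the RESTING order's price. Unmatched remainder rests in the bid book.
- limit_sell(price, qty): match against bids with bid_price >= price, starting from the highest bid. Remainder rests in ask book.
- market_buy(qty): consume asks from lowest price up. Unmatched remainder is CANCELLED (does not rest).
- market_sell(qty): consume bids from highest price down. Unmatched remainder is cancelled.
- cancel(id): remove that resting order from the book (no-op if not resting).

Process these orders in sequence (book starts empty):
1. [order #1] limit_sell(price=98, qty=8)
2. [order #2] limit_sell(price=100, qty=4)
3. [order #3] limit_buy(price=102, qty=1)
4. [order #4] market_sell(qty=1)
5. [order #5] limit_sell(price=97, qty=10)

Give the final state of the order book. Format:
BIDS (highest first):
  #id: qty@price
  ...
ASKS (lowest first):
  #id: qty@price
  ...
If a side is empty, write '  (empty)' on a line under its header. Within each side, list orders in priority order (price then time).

Answer: BIDS (highest first):
  (empty)
ASKS (lowest first):
  #5: 10@97
  #1: 7@98
  #2: 4@100

Derivation:
After op 1 [order #1] limit_sell(price=98, qty=8): fills=none; bids=[-] asks=[#1:8@98]
After op 2 [order #2] limit_sell(price=100, qty=4): fills=none; bids=[-] asks=[#1:8@98 #2:4@100]
After op 3 [order #3] limit_buy(price=102, qty=1): fills=#3x#1:1@98; bids=[-] asks=[#1:7@98 #2:4@100]
After op 4 [order #4] market_sell(qty=1): fills=none; bids=[-] asks=[#1:7@98 #2:4@100]
After op 5 [order #5] limit_sell(price=97, qty=10): fills=none; bids=[-] asks=[#5:10@97 #1:7@98 #2:4@100]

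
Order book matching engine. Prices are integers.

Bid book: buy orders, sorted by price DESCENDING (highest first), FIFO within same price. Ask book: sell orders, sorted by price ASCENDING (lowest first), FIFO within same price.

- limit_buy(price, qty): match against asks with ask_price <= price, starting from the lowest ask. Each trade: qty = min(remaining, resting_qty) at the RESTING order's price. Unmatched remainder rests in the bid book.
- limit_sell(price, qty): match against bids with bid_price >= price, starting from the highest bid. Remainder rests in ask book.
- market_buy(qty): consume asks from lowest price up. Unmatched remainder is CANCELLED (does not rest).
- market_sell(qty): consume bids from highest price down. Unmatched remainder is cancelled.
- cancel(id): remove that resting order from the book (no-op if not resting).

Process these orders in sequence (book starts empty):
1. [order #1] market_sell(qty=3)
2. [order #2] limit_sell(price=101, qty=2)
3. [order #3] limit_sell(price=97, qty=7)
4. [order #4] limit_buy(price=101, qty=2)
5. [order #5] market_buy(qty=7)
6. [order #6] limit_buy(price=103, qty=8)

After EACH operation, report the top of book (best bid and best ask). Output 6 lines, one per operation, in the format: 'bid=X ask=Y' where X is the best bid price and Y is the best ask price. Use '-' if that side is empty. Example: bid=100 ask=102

After op 1 [order #1] market_sell(qty=3): fills=none; bids=[-] asks=[-]
After op 2 [order #2] limit_sell(price=101, qty=2): fills=none; bids=[-] asks=[#2:2@101]
After op 3 [order #3] limit_sell(price=97, qty=7): fills=none; bids=[-] asks=[#3:7@97 #2:2@101]
After op 4 [order #4] limit_buy(price=101, qty=2): fills=#4x#3:2@97; bids=[-] asks=[#3:5@97 #2:2@101]
After op 5 [order #5] market_buy(qty=7): fills=#5x#3:5@97 #5x#2:2@101; bids=[-] asks=[-]
After op 6 [order #6] limit_buy(price=103, qty=8): fills=none; bids=[#6:8@103] asks=[-]

Answer: bid=- ask=-
bid=- ask=101
bid=- ask=97
bid=- ask=97
bid=- ask=-
bid=103 ask=-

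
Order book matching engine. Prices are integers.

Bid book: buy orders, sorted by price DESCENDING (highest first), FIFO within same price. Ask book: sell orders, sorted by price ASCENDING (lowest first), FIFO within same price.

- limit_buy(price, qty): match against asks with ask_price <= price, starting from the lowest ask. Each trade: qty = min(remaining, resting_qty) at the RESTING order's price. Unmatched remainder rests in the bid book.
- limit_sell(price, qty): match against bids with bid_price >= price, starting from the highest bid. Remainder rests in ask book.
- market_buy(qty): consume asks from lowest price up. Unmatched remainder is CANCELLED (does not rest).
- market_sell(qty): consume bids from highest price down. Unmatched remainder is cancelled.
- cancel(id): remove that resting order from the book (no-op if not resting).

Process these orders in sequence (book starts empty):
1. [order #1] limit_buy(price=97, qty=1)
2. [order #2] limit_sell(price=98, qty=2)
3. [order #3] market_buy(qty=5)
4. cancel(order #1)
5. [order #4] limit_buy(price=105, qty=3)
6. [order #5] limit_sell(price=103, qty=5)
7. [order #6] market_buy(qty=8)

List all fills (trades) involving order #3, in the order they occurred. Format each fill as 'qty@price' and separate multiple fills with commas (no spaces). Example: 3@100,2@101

After op 1 [order #1] limit_buy(price=97, qty=1): fills=none; bids=[#1:1@97] asks=[-]
After op 2 [order #2] limit_sell(price=98, qty=2): fills=none; bids=[#1:1@97] asks=[#2:2@98]
After op 3 [order #3] market_buy(qty=5): fills=#3x#2:2@98; bids=[#1:1@97] asks=[-]
After op 4 cancel(order #1): fills=none; bids=[-] asks=[-]
After op 5 [order #4] limit_buy(price=105, qty=3): fills=none; bids=[#4:3@105] asks=[-]
After op 6 [order #5] limit_sell(price=103, qty=5): fills=#4x#5:3@105; bids=[-] asks=[#5:2@103]
After op 7 [order #6] market_buy(qty=8): fills=#6x#5:2@103; bids=[-] asks=[-]

Answer: 2@98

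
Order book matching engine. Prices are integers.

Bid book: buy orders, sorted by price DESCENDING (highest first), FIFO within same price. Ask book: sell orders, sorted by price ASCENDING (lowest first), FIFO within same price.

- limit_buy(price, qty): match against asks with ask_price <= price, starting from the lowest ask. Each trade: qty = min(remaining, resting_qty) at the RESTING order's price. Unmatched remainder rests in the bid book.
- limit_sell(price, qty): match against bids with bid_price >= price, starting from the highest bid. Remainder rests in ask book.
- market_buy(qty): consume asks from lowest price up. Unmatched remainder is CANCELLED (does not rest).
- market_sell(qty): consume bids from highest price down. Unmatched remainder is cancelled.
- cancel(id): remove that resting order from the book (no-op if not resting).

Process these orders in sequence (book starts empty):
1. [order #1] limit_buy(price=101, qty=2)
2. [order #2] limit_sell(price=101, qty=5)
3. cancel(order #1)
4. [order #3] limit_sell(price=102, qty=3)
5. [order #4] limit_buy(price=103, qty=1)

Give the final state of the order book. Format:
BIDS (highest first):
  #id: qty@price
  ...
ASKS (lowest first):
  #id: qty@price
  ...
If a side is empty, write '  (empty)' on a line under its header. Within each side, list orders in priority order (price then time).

Answer: BIDS (highest first):
  (empty)
ASKS (lowest first):
  #2: 2@101
  #3: 3@102

Derivation:
After op 1 [order #1] limit_buy(price=101, qty=2): fills=none; bids=[#1:2@101] asks=[-]
After op 2 [order #2] limit_sell(price=101, qty=5): fills=#1x#2:2@101; bids=[-] asks=[#2:3@101]
After op 3 cancel(order #1): fills=none; bids=[-] asks=[#2:3@101]
After op 4 [order #3] limit_sell(price=102, qty=3): fills=none; bids=[-] asks=[#2:3@101 #3:3@102]
After op 5 [order #4] limit_buy(price=103, qty=1): fills=#4x#2:1@101; bids=[-] asks=[#2:2@101 #3:3@102]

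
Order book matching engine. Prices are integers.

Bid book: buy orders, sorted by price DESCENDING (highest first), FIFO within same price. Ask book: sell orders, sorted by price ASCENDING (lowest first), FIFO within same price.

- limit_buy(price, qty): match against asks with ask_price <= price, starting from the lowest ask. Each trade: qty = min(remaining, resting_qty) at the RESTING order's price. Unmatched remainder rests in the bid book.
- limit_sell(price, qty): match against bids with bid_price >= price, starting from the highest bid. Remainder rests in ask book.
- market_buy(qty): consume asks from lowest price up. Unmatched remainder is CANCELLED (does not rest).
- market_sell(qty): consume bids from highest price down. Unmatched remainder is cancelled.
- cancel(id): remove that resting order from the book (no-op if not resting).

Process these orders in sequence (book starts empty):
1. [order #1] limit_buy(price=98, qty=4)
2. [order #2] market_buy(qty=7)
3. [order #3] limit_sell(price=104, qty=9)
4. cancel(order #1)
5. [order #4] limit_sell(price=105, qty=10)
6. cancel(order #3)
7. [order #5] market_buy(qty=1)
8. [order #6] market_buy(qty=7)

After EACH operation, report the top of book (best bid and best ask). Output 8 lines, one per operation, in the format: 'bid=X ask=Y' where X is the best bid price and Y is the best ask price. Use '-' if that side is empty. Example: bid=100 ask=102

After op 1 [order #1] limit_buy(price=98, qty=4): fills=none; bids=[#1:4@98] asks=[-]
After op 2 [order #2] market_buy(qty=7): fills=none; bids=[#1:4@98] asks=[-]
After op 3 [order #3] limit_sell(price=104, qty=9): fills=none; bids=[#1:4@98] asks=[#3:9@104]
After op 4 cancel(order #1): fills=none; bids=[-] asks=[#3:9@104]
After op 5 [order #4] limit_sell(price=105, qty=10): fills=none; bids=[-] asks=[#3:9@104 #4:10@105]
After op 6 cancel(order #3): fills=none; bids=[-] asks=[#4:10@105]
After op 7 [order #5] market_buy(qty=1): fills=#5x#4:1@105; bids=[-] asks=[#4:9@105]
After op 8 [order #6] market_buy(qty=7): fills=#6x#4:7@105; bids=[-] asks=[#4:2@105]

Answer: bid=98 ask=-
bid=98 ask=-
bid=98 ask=104
bid=- ask=104
bid=- ask=104
bid=- ask=105
bid=- ask=105
bid=- ask=105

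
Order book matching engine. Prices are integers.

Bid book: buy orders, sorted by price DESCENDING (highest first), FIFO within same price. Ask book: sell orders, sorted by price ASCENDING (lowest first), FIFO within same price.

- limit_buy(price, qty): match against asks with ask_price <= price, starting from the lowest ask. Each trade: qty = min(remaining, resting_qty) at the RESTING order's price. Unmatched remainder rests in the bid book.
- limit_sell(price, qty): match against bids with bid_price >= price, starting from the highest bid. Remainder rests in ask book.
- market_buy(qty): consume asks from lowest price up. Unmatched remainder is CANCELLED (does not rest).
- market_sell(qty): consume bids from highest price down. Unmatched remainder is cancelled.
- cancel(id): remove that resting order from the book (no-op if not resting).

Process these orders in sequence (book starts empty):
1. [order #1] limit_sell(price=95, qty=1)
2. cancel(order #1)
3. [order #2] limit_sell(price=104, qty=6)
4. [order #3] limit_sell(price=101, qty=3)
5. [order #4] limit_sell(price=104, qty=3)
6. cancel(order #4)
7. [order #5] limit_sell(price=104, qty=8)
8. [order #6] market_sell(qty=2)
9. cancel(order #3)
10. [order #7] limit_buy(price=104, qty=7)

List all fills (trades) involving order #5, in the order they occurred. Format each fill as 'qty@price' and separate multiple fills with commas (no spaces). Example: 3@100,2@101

After op 1 [order #1] limit_sell(price=95, qty=1): fills=none; bids=[-] asks=[#1:1@95]
After op 2 cancel(order #1): fills=none; bids=[-] asks=[-]
After op 3 [order #2] limit_sell(price=104, qty=6): fills=none; bids=[-] asks=[#2:6@104]
After op 4 [order #3] limit_sell(price=101, qty=3): fills=none; bids=[-] asks=[#3:3@101 #2:6@104]
After op 5 [order #4] limit_sell(price=104, qty=3): fills=none; bids=[-] asks=[#3:3@101 #2:6@104 #4:3@104]
After op 6 cancel(order #4): fills=none; bids=[-] asks=[#3:3@101 #2:6@104]
After op 7 [order #5] limit_sell(price=104, qty=8): fills=none; bids=[-] asks=[#3:3@101 #2:6@104 #5:8@104]
After op 8 [order #6] market_sell(qty=2): fills=none; bids=[-] asks=[#3:3@101 #2:6@104 #5:8@104]
After op 9 cancel(order #3): fills=none; bids=[-] asks=[#2:6@104 #5:8@104]
After op 10 [order #7] limit_buy(price=104, qty=7): fills=#7x#2:6@104 #7x#5:1@104; bids=[-] asks=[#5:7@104]

Answer: 1@104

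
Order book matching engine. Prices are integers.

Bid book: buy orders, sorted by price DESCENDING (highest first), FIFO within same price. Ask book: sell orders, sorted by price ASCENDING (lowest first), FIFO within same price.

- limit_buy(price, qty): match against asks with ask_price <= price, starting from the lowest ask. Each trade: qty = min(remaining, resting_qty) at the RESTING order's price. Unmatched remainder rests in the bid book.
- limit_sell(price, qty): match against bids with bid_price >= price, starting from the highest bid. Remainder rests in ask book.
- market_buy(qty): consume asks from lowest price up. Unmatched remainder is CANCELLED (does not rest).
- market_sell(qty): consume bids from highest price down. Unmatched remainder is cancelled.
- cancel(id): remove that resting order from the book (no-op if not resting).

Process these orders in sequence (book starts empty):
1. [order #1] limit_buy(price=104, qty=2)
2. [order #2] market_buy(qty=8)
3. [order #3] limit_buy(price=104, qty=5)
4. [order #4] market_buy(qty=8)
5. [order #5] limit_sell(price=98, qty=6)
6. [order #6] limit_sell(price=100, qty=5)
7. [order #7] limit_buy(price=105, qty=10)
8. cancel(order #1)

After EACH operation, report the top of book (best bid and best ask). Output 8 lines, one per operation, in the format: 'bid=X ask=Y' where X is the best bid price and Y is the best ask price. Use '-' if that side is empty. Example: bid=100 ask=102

Answer: bid=104 ask=-
bid=104 ask=-
bid=104 ask=-
bid=104 ask=-
bid=104 ask=-
bid=- ask=100
bid=105 ask=-
bid=105 ask=-

Derivation:
After op 1 [order #1] limit_buy(price=104, qty=2): fills=none; bids=[#1:2@104] asks=[-]
After op 2 [order #2] market_buy(qty=8): fills=none; bids=[#1:2@104] asks=[-]
After op 3 [order #3] limit_buy(price=104, qty=5): fills=none; bids=[#1:2@104 #3:5@104] asks=[-]
After op 4 [order #4] market_buy(qty=8): fills=none; bids=[#1:2@104 #3:5@104] asks=[-]
After op 5 [order #5] limit_sell(price=98, qty=6): fills=#1x#5:2@104 #3x#5:4@104; bids=[#3:1@104] asks=[-]
After op 6 [order #6] limit_sell(price=100, qty=5): fills=#3x#6:1@104; bids=[-] asks=[#6:4@100]
After op 7 [order #7] limit_buy(price=105, qty=10): fills=#7x#6:4@100; bids=[#7:6@105] asks=[-]
After op 8 cancel(order #1): fills=none; bids=[#7:6@105] asks=[-]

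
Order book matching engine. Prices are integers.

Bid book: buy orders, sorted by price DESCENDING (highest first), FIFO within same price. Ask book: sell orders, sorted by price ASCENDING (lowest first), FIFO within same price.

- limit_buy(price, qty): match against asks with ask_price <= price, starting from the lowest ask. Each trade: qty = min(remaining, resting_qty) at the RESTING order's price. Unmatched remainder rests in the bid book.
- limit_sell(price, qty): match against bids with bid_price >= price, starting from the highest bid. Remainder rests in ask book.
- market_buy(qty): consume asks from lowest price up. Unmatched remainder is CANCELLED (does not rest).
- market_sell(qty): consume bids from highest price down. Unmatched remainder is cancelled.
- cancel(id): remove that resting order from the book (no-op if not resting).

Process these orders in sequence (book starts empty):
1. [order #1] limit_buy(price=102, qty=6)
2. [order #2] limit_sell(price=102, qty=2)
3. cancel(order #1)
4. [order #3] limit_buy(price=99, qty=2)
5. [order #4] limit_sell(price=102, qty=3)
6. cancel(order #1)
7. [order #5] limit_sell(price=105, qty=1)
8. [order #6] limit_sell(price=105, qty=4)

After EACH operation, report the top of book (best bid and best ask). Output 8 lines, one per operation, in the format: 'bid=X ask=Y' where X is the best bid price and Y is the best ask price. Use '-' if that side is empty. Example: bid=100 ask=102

After op 1 [order #1] limit_buy(price=102, qty=6): fills=none; bids=[#1:6@102] asks=[-]
After op 2 [order #2] limit_sell(price=102, qty=2): fills=#1x#2:2@102; bids=[#1:4@102] asks=[-]
After op 3 cancel(order #1): fills=none; bids=[-] asks=[-]
After op 4 [order #3] limit_buy(price=99, qty=2): fills=none; bids=[#3:2@99] asks=[-]
After op 5 [order #4] limit_sell(price=102, qty=3): fills=none; bids=[#3:2@99] asks=[#4:3@102]
After op 6 cancel(order #1): fills=none; bids=[#3:2@99] asks=[#4:3@102]
After op 7 [order #5] limit_sell(price=105, qty=1): fills=none; bids=[#3:2@99] asks=[#4:3@102 #5:1@105]
After op 8 [order #6] limit_sell(price=105, qty=4): fills=none; bids=[#3:2@99] asks=[#4:3@102 #5:1@105 #6:4@105]

Answer: bid=102 ask=-
bid=102 ask=-
bid=- ask=-
bid=99 ask=-
bid=99 ask=102
bid=99 ask=102
bid=99 ask=102
bid=99 ask=102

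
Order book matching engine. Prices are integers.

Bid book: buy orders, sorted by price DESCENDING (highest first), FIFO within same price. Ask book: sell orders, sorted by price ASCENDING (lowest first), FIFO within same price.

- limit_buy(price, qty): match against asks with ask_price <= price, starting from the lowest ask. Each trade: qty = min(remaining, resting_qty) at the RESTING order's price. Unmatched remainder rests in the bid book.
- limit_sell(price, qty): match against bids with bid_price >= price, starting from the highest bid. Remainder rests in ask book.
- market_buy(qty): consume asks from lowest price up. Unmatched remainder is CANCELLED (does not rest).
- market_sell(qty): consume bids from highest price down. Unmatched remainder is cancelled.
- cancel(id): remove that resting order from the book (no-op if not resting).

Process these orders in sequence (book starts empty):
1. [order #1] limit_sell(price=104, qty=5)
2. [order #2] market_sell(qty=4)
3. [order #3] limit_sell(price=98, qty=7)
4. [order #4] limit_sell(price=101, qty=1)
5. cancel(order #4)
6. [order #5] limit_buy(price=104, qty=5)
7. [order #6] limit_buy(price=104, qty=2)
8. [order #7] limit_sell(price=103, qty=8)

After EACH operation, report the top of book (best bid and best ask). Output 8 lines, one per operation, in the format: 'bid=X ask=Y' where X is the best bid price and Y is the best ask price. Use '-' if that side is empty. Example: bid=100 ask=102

Answer: bid=- ask=104
bid=- ask=104
bid=- ask=98
bid=- ask=98
bid=- ask=98
bid=- ask=98
bid=- ask=104
bid=- ask=103

Derivation:
After op 1 [order #1] limit_sell(price=104, qty=5): fills=none; bids=[-] asks=[#1:5@104]
After op 2 [order #2] market_sell(qty=4): fills=none; bids=[-] asks=[#1:5@104]
After op 3 [order #3] limit_sell(price=98, qty=7): fills=none; bids=[-] asks=[#3:7@98 #1:5@104]
After op 4 [order #4] limit_sell(price=101, qty=1): fills=none; bids=[-] asks=[#3:7@98 #4:1@101 #1:5@104]
After op 5 cancel(order #4): fills=none; bids=[-] asks=[#3:7@98 #1:5@104]
After op 6 [order #5] limit_buy(price=104, qty=5): fills=#5x#3:5@98; bids=[-] asks=[#3:2@98 #1:5@104]
After op 7 [order #6] limit_buy(price=104, qty=2): fills=#6x#3:2@98; bids=[-] asks=[#1:5@104]
After op 8 [order #7] limit_sell(price=103, qty=8): fills=none; bids=[-] asks=[#7:8@103 #1:5@104]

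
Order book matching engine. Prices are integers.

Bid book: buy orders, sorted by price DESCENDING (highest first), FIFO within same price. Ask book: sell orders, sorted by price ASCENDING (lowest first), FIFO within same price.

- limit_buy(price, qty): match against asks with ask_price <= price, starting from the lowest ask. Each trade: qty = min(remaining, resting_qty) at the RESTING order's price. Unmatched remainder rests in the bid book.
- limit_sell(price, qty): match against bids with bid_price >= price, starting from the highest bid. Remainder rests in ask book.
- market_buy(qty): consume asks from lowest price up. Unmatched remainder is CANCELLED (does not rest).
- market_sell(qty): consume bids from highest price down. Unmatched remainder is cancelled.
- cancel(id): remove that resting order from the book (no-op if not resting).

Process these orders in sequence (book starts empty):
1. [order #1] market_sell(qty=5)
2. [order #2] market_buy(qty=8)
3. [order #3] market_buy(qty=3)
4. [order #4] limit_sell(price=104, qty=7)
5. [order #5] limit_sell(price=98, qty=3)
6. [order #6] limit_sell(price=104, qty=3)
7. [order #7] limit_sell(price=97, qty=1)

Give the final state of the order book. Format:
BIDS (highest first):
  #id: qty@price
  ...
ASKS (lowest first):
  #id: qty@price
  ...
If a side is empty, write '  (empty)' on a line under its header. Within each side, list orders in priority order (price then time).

After op 1 [order #1] market_sell(qty=5): fills=none; bids=[-] asks=[-]
After op 2 [order #2] market_buy(qty=8): fills=none; bids=[-] asks=[-]
After op 3 [order #3] market_buy(qty=3): fills=none; bids=[-] asks=[-]
After op 4 [order #4] limit_sell(price=104, qty=7): fills=none; bids=[-] asks=[#4:7@104]
After op 5 [order #5] limit_sell(price=98, qty=3): fills=none; bids=[-] asks=[#5:3@98 #4:7@104]
After op 6 [order #6] limit_sell(price=104, qty=3): fills=none; bids=[-] asks=[#5:3@98 #4:7@104 #6:3@104]
After op 7 [order #7] limit_sell(price=97, qty=1): fills=none; bids=[-] asks=[#7:1@97 #5:3@98 #4:7@104 #6:3@104]

Answer: BIDS (highest first):
  (empty)
ASKS (lowest first):
  #7: 1@97
  #5: 3@98
  #4: 7@104
  #6: 3@104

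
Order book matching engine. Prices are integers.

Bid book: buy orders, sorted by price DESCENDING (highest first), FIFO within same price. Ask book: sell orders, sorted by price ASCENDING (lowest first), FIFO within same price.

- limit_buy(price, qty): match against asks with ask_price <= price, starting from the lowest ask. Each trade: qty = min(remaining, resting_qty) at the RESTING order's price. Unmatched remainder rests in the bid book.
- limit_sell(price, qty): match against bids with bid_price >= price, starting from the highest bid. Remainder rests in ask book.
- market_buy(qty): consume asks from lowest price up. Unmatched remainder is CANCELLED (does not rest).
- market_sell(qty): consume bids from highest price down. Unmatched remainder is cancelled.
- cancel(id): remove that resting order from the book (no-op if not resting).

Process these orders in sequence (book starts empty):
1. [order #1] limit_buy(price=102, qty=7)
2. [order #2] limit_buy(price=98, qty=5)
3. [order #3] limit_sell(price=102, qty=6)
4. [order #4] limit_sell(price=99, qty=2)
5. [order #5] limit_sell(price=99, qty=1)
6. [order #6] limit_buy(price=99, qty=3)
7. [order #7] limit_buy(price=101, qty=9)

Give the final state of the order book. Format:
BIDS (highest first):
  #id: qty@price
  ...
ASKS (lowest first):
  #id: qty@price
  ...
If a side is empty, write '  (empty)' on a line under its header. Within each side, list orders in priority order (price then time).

After op 1 [order #1] limit_buy(price=102, qty=7): fills=none; bids=[#1:7@102] asks=[-]
After op 2 [order #2] limit_buy(price=98, qty=5): fills=none; bids=[#1:7@102 #2:5@98] asks=[-]
After op 3 [order #3] limit_sell(price=102, qty=6): fills=#1x#3:6@102; bids=[#1:1@102 #2:5@98] asks=[-]
After op 4 [order #4] limit_sell(price=99, qty=2): fills=#1x#4:1@102; bids=[#2:5@98] asks=[#4:1@99]
After op 5 [order #5] limit_sell(price=99, qty=1): fills=none; bids=[#2:5@98] asks=[#4:1@99 #5:1@99]
After op 6 [order #6] limit_buy(price=99, qty=3): fills=#6x#4:1@99 #6x#5:1@99; bids=[#6:1@99 #2:5@98] asks=[-]
After op 7 [order #7] limit_buy(price=101, qty=9): fills=none; bids=[#7:9@101 #6:1@99 #2:5@98] asks=[-]

Answer: BIDS (highest first):
  #7: 9@101
  #6: 1@99
  #2: 5@98
ASKS (lowest first):
  (empty)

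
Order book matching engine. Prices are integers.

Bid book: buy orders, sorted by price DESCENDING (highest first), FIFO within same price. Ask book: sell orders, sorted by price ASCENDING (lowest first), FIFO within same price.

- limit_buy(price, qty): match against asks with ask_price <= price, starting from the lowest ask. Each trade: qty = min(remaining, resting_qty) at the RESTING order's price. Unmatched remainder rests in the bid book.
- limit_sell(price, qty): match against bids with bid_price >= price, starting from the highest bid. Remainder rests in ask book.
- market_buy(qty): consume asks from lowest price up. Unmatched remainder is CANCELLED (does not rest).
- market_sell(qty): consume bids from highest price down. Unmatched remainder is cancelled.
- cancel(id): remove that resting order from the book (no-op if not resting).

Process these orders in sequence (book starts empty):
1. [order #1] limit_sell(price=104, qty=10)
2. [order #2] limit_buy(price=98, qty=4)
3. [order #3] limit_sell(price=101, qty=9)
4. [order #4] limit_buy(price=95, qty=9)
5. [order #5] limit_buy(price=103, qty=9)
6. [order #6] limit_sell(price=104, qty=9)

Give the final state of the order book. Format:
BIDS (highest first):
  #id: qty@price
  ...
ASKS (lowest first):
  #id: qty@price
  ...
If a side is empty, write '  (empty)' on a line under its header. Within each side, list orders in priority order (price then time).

After op 1 [order #1] limit_sell(price=104, qty=10): fills=none; bids=[-] asks=[#1:10@104]
After op 2 [order #2] limit_buy(price=98, qty=4): fills=none; bids=[#2:4@98] asks=[#1:10@104]
After op 3 [order #3] limit_sell(price=101, qty=9): fills=none; bids=[#2:4@98] asks=[#3:9@101 #1:10@104]
After op 4 [order #4] limit_buy(price=95, qty=9): fills=none; bids=[#2:4@98 #4:9@95] asks=[#3:9@101 #1:10@104]
After op 5 [order #5] limit_buy(price=103, qty=9): fills=#5x#3:9@101; bids=[#2:4@98 #4:9@95] asks=[#1:10@104]
After op 6 [order #6] limit_sell(price=104, qty=9): fills=none; bids=[#2:4@98 #4:9@95] asks=[#1:10@104 #6:9@104]

Answer: BIDS (highest first):
  #2: 4@98
  #4: 9@95
ASKS (lowest first):
  #1: 10@104
  #6: 9@104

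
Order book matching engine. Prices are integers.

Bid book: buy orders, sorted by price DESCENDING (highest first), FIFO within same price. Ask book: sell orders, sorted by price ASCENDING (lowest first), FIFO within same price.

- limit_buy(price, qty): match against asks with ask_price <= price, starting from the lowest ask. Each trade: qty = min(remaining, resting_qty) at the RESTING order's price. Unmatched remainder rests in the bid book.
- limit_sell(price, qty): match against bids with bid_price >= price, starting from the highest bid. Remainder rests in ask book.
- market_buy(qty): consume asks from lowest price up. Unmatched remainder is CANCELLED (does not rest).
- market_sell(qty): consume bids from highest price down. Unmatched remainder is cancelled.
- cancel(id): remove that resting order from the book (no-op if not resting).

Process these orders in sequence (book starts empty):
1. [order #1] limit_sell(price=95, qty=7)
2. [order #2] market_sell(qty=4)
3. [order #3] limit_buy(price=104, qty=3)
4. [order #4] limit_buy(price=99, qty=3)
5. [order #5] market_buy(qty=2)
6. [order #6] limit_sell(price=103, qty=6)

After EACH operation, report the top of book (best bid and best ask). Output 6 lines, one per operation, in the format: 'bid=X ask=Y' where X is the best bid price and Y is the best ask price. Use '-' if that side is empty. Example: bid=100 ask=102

Answer: bid=- ask=95
bid=- ask=95
bid=- ask=95
bid=- ask=95
bid=- ask=-
bid=- ask=103

Derivation:
After op 1 [order #1] limit_sell(price=95, qty=7): fills=none; bids=[-] asks=[#1:7@95]
After op 2 [order #2] market_sell(qty=4): fills=none; bids=[-] asks=[#1:7@95]
After op 3 [order #3] limit_buy(price=104, qty=3): fills=#3x#1:3@95; bids=[-] asks=[#1:4@95]
After op 4 [order #4] limit_buy(price=99, qty=3): fills=#4x#1:3@95; bids=[-] asks=[#1:1@95]
After op 5 [order #5] market_buy(qty=2): fills=#5x#1:1@95; bids=[-] asks=[-]
After op 6 [order #6] limit_sell(price=103, qty=6): fills=none; bids=[-] asks=[#6:6@103]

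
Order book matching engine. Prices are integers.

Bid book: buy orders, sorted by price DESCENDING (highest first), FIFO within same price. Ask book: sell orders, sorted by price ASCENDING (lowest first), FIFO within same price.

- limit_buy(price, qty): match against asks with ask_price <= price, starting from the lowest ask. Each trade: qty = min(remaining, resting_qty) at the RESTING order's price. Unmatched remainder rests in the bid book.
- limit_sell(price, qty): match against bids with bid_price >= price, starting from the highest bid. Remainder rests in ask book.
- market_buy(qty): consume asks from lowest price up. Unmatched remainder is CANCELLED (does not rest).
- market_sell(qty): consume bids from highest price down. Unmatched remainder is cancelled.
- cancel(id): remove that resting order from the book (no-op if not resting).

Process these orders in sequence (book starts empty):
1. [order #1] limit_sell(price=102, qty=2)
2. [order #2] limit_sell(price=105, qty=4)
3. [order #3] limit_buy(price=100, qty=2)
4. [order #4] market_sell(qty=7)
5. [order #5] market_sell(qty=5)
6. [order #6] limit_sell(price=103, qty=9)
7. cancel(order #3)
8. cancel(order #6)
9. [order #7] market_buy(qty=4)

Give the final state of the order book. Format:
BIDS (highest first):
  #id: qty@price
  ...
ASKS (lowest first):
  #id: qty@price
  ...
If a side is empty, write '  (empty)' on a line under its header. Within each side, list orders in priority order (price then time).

After op 1 [order #1] limit_sell(price=102, qty=2): fills=none; bids=[-] asks=[#1:2@102]
After op 2 [order #2] limit_sell(price=105, qty=4): fills=none; bids=[-] asks=[#1:2@102 #2:4@105]
After op 3 [order #3] limit_buy(price=100, qty=2): fills=none; bids=[#3:2@100] asks=[#1:2@102 #2:4@105]
After op 4 [order #4] market_sell(qty=7): fills=#3x#4:2@100; bids=[-] asks=[#1:2@102 #2:4@105]
After op 5 [order #5] market_sell(qty=5): fills=none; bids=[-] asks=[#1:2@102 #2:4@105]
After op 6 [order #6] limit_sell(price=103, qty=9): fills=none; bids=[-] asks=[#1:2@102 #6:9@103 #2:4@105]
After op 7 cancel(order #3): fills=none; bids=[-] asks=[#1:2@102 #6:9@103 #2:4@105]
After op 8 cancel(order #6): fills=none; bids=[-] asks=[#1:2@102 #2:4@105]
After op 9 [order #7] market_buy(qty=4): fills=#7x#1:2@102 #7x#2:2@105; bids=[-] asks=[#2:2@105]

Answer: BIDS (highest first):
  (empty)
ASKS (lowest first):
  #2: 2@105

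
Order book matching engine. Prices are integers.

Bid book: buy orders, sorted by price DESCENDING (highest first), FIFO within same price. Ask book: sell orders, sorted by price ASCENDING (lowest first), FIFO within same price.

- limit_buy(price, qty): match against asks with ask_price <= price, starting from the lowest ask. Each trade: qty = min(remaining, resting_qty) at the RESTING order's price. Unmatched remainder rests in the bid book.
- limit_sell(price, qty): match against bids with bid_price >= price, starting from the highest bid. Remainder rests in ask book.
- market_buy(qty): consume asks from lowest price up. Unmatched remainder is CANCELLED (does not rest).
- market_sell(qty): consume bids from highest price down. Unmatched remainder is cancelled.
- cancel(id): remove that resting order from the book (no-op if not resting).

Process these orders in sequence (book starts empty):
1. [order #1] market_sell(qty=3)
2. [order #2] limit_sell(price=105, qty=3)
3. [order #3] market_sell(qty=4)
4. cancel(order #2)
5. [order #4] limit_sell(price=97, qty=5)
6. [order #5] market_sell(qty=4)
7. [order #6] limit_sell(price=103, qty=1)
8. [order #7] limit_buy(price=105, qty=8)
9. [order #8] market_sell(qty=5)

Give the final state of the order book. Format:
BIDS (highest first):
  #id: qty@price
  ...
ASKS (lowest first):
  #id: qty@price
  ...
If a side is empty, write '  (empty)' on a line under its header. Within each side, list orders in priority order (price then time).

Answer: BIDS (highest first):
  (empty)
ASKS (lowest first):
  (empty)

Derivation:
After op 1 [order #1] market_sell(qty=3): fills=none; bids=[-] asks=[-]
After op 2 [order #2] limit_sell(price=105, qty=3): fills=none; bids=[-] asks=[#2:3@105]
After op 3 [order #3] market_sell(qty=4): fills=none; bids=[-] asks=[#2:3@105]
After op 4 cancel(order #2): fills=none; bids=[-] asks=[-]
After op 5 [order #4] limit_sell(price=97, qty=5): fills=none; bids=[-] asks=[#4:5@97]
After op 6 [order #5] market_sell(qty=4): fills=none; bids=[-] asks=[#4:5@97]
After op 7 [order #6] limit_sell(price=103, qty=1): fills=none; bids=[-] asks=[#4:5@97 #6:1@103]
After op 8 [order #7] limit_buy(price=105, qty=8): fills=#7x#4:5@97 #7x#6:1@103; bids=[#7:2@105] asks=[-]
After op 9 [order #8] market_sell(qty=5): fills=#7x#8:2@105; bids=[-] asks=[-]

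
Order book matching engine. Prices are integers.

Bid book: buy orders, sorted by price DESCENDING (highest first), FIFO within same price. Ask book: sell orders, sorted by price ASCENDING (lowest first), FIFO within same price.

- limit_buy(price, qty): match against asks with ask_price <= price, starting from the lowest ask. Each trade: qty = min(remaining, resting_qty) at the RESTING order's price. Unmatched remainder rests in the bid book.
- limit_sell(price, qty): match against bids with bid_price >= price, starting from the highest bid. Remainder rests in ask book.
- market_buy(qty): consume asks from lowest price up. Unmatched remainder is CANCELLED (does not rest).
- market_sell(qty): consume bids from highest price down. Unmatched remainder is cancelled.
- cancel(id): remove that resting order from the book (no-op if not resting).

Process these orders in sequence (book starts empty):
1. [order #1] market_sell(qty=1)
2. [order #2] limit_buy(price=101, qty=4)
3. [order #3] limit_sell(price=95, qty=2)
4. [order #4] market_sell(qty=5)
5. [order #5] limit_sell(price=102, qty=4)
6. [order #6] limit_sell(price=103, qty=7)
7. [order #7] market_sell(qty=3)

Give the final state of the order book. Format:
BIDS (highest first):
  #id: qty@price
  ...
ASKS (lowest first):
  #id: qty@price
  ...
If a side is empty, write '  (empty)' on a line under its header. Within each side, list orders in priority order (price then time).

After op 1 [order #1] market_sell(qty=1): fills=none; bids=[-] asks=[-]
After op 2 [order #2] limit_buy(price=101, qty=4): fills=none; bids=[#2:4@101] asks=[-]
After op 3 [order #3] limit_sell(price=95, qty=2): fills=#2x#3:2@101; bids=[#2:2@101] asks=[-]
After op 4 [order #4] market_sell(qty=5): fills=#2x#4:2@101; bids=[-] asks=[-]
After op 5 [order #5] limit_sell(price=102, qty=4): fills=none; bids=[-] asks=[#5:4@102]
After op 6 [order #6] limit_sell(price=103, qty=7): fills=none; bids=[-] asks=[#5:4@102 #6:7@103]
After op 7 [order #7] market_sell(qty=3): fills=none; bids=[-] asks=[#5:4@102 #6:7@103]

Answer: BIDS (highest first):
  (empty)
ASKS (lowest first):
  #5: 4@102
  #6: 7@103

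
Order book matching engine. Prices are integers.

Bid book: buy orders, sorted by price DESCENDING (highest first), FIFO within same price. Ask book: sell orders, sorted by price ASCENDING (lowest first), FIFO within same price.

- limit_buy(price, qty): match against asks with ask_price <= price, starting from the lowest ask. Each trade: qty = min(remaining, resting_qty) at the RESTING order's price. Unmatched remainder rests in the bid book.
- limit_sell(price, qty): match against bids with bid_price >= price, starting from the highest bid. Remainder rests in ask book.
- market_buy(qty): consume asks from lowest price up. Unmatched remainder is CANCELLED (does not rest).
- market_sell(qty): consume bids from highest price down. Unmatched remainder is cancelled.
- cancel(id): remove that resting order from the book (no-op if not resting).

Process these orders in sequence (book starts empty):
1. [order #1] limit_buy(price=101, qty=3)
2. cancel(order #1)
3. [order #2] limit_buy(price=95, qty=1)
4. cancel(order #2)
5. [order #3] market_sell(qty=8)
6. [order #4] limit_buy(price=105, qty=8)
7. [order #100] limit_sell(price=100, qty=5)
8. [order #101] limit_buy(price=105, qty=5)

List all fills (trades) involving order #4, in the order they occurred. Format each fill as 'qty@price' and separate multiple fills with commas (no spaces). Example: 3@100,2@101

After op 1 [order #1] limit_buy(price=101, qty=3): fills=none; bids=[#1:3@101] asks=[-]
After op 2 cancel(order #1): fills=none; bids=[-] asks=[-]
After op 3 [order #2] limit_buy(price=95, qty=1): fills=none; bids=[#2:1@95] asks=[-]
After op 4 cancel(order #2): fills=none; bids=[-] asks=[-]
After op 5 [order #3] market_sell(qty=8): fills=none; bids=[-] asks=[-]
After op 6 [order #4] limit_buy(price=105, qty=8): fills=none; bids=[#4:8@105] asks=[-]
After op 7 [order #100] limit_sell(price=100, qty=5): fills=#4x#100:5@105; bids=[#4:3@105] asks=[-]
After op 8 [order #101] limit_buy(price=105, qty=5): fills=none; bids=[#4:3@105 #101:5@105] asks=[-]

Answer: 5@105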